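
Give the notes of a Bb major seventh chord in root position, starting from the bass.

The chord tones are Bb–D–F–A. With the root (Bb) lowest for root position: Bb, D, F, A.

Bb, D, F, A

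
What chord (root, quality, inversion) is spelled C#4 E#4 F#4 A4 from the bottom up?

F# minor-major seventh, second inversion

Reducing to letter names: C#, E#, F#, A. These stack in thirds as F#–A–C#–E# — an F# minor-major seventh chord.
C# is the fifth of F# minor-major seventh; fifth in the bass means second inversion (figured bass 4/3).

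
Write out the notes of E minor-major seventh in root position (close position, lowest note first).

The chord tones are E–G–B–D#. With the root (E) lowest for root position: E, G, B, D#.

E, G, B, D#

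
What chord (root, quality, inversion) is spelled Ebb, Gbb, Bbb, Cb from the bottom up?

Reducing to letter names: Ebb, Gbb, Bbb, Cb. These stack in thirds as Cb–Ebb–Gbb–Bbb — a Cb half-diminished seventh chord.
Ebb is the third of Cb half-diminished seventh; third in the bass means first inversion (figured bass 6/5).

Cb half-diminished seventh, first inversion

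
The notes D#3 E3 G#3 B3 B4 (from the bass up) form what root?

E

The distinct letter names are D#, E, G#, B. Arranged as a stack of thirds they read E–G#–B–D#, so E is the root (an E major seventh chord).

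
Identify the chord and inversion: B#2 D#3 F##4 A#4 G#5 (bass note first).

G# major ninth, first inversion

The distinct note names are B#, D#, F##, A#, G#. Stacked in thirds they read G#–B#–D#–F##–A#, which is a major ninth chord on G#.
B# is the third of G# major ninth; third in the bass means first inversion.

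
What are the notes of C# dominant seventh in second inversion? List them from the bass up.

G#, B, C#, E#

The chord tones are C#–E#–G#–B. With the fifth (G#) lowest for second inversion: G#, B, C#, E#.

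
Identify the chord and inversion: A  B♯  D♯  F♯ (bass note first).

The distinct note names are A, B#, D#, F#. Stacked in thirds they read B#–D#–F#–A, which is a diminished seventh chord on B#.
With the seventh (A) in the bass, the chord is in third inversion (figured bass 4/2).

B# diminished seventh, third inversion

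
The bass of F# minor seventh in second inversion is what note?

C#

F# minor seventh is F#–A–C#–E. Second inversion places the fifth in the bass: C#.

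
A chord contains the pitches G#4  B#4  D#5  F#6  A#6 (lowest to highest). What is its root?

G#

G#, B#, D#, F#, A# are the tones of a G# dominant ninth chord (G#–B#–D#–F#–A#), making G# the root.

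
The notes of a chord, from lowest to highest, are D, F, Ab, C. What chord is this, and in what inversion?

D half-diminished seventh, root position

Reducing to letter names: D, F, Ab, C. These stack in thirds as D–F–Ab–C — a D half-diminished seventh chord.
D is the root of D half-diminished seventh; root in the bass means root position (figured bass 7).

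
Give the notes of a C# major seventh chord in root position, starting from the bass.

C#, E#, G#, B#

The chord tones are C#–E#–G#–B#. With the root (C#) lowest for root position: C#, E#, G#, B#.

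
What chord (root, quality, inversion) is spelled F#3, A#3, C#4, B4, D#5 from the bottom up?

B major ninth, second inversion

The pitch classes F#, A#, C#, B, D# arrange in thirds as B–D#–F#–A#–C#: a B major ninth chord.
The lowest note is F#, the fifth of the chord, so this is second inversion.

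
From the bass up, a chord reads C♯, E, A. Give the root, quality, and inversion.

A major, first inversion

The pitch classes C#, E, A arrange in thirds as A–C#–E: an A major triad.
C# is the third of A major; third in the bass means first inversion (figured bass 6).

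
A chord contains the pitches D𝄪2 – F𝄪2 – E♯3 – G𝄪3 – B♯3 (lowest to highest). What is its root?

E#

The distinct letter names are D##, F##, E#, G##, B#. Arranged as a stack of thirds they read E#–G##–B#–D##–F##, so E# is the root (an E# major ninth chord).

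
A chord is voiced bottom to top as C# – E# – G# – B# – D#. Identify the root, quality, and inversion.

Reducing to letter names: C#, E#, G#, B#, D#. These stack in thirds as C#–E#–G#–B#–D# — a C# major ninth chord.
The lowest note is C#, the root of the chord, so this is root position.

C# major ninth, root position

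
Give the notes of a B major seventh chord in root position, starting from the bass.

B, D#, F#, A#

B major seventh is B–D#–F#–A#. Root position puts the root (B) in the bass, with the remaining tones above: B, D#, F#, A#.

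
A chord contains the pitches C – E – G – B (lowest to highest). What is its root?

C

Reordering C, E, G, B into stacked thirds gives C–E–G–B; the bottom of that stack, C, is the root.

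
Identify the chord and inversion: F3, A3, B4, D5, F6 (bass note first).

B half-diminished seventh, second inversion

Reducing to letter names: F, A, B, D. These stack in thirds as B–D–F–A — a B half-diminished seventh chord.
The lowest note is F, the fifth of the chord, so this is second inversion (figured bass 4/3).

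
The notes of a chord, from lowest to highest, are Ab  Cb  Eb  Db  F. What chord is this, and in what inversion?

Db dominant ninth, second inversion

The distinct note names are Ab, Cb, Eb, Db, F. Stacked in thirds they read Db–F–Ab–Cb–Eb, which is a dominant ninth chord on Db.
Ab is the fifth of Db dominant ninth; fifth in the bass means second inversion.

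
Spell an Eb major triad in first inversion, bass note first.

G, Bb, Eb

Eb major is Eb–G–Bb. First inversion puts the third (G) in the bass, with the remaining tones above: G, Bb, Eb.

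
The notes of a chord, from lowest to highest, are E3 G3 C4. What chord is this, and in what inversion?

The pitch classes E, G, C arrange in thirds as C–E–G: a C major triad.
The lowest note is E, the third of the chord, so this is first inversion (figured bass 6).

C major, first inversion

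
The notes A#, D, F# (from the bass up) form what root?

D

Reordering A#, D, F# into stacked thirds gives D–F#–A#; the bottom of that stack, D, is the root.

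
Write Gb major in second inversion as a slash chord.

Second inversion of Gb major has the fifth (Db) in the bass. As a slash chord: Gb/Db.

Gb/Db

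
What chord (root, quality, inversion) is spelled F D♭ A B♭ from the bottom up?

The pitch classes F, Db, A, Bb arrange in thirds as Bb–Db–F–A: a Bb minor-major seventh chord.
With the fifth (F) in the bass, the chord is in second inversion (figured bass 4/3).

Bb minor-major seventh, second inversion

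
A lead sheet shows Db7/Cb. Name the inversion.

Db7/Cb means Db dominant seventh with Cb in the bass. Cb is the seventh of Db dominant seventh (Db–F–Ab–Cb), so this is third inversion.

third inversion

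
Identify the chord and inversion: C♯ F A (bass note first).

F augmented, second inversion

The pitch classes C#, F, A arrange in thirds as F–A–C#: an F augmented triad.
With the fifth (C#) in the bass, the chord is in second inversion (figured bass 6/4).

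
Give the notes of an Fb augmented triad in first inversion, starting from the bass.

Spelling Fb augmented: Fb–Ab–C. In first inversion the third is bass, giving Ab, C, Fb from the bottom.

Ab, C, Fb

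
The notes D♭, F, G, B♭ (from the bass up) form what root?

Reordering Db, F, G, Bb into stacked thirds gives G–Bb–Db–F; the bottom of that stack, G, is the root.

G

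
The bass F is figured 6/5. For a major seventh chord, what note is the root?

The figures 6/5 mean the third of the chord is in the bass. If F is the third of a major seventh chord, the root is Db (chord tones Db–F–Ab–C).

Db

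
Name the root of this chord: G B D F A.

G

G, B, D, F, A are the tones of a G dominant ninth chord (G–B–D–F–A), making G the root.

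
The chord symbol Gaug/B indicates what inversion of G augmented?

first inversion

Gaug/B means G augmented with B in the bass. B is the third of G augmented (G–B–D#), so this is first inversion.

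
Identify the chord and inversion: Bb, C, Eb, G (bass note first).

Reducing to letter names: Bb, C, Eb, G. These stack in thirds as C–Eb–G–Bb — a C minor seventh chord.
Bb is the seventh of C minor seventh; seventh in the bass means third inversion (figured bass 4/2).

C minor seventh, third inversion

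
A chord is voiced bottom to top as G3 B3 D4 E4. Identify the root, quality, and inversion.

E minor seventh, first inversion

The pitch classes G, B, D, E arrange in thirds as E–G–B–D: an E minor seventh chord.
G is the third of E minor seventh; third in the bass means first inversion (figured bass 6/5).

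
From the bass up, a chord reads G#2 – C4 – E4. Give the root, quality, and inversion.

The pitch classes G#, C, E arrange in thirds as C–E–G#: a C augmented triad.
With the fifth (G#) in the bass, the chord is in second inversion (figured bass 6/4).

C augmented, second inversion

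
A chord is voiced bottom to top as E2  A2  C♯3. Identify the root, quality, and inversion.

A major, second inversion

The distinct note names are E, A, C#. Stacked in thirds they read A–C#–E, which is a major triad on A.
With the fifth (E) in the bass, the chord is in second inversion (figured bass 6/4).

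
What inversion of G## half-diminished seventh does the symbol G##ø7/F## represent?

G##ø7/F## means G## half-diminished seventh with F## in the bass. F## is the seventh of G## half-diminished seventh (G##–B#–D#–F##), so this is third inversion.

third inversion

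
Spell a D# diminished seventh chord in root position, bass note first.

D#, F#, A, C

D# diminished seventh is D#–F#–A–C. Root position puts the root (D#) in the bass, with the remaining tones above: D#, F#, A, C.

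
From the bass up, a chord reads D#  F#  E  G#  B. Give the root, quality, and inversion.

The pitch classes D#, F#, E, G#, B arrange in thirds as E–G#–B–D#–F#: an E major ninth chord.
With the seventh (D#) in the bass, the chord is in third inversion.

E major ninth, third inversion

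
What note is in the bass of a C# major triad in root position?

In root position the root is lowest. For C# major (C#–E#–G#) that is C#.

C#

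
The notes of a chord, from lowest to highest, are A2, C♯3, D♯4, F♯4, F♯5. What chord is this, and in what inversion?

The distinct note names are A, C#, D#, F#. Stacked in thirds they read D#–F#–A–C#, which is a half-diminished seventh chord on D#.
The lowest note is A, the fifth of the chord, so this is second inversion (figured bass 4/3).

D# half-diminished seventh, second inversion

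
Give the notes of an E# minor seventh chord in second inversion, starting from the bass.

E# minor seventh is E#–G#–B#–D#. Second inversion puts the fifth (B#) in the bass, with the remaining tones above: B#, D#, E#, G#.

B#, D#, E#, G#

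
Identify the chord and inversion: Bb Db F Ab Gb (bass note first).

Reducing to letter names: Bb, Db, F, Ab, Gb. These stack in thirds as Gb–Bb–Db–F–Ab — a Gb major ninth chord.
With the third (Bb) in the bass, the chord is in first inversion.

Gb major ninth, first inversion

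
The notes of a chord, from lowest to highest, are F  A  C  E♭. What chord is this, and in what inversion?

F dominant seventh, root position

Reducing to letter names: F, A, C, Eb. These stack in thirds as F–A–C–Eb — an F dominant seventh chord.
The lowest note is F, the root of the chord, so this is root position (figured bass 7).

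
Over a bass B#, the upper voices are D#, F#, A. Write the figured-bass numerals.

7

The notes B#, D#, F#, A stack in thirds as B#–D#–F#–A — a B# diminished seventh chord. The bass B# is the root, so this is root position: figured 7.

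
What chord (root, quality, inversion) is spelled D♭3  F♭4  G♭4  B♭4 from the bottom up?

Gb dominant seventh, second inversion

The distinct note names are Db, Fb, Gb, Bb. Stacked in thirds they read Gb–Bb–Db–Fb, which is a dominant seventh chord on Gb.
Db is the fifth of Gb dominant seventh; fifth in the bass means second inversion (figured bass 4/3).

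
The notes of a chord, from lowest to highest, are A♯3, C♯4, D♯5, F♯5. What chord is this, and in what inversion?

Reducing to letter names: A#, C#, D#, F#. These stack in thirds as D#–F#–A#–C# — a D# minor seventh chord.
The lowest note is A#, the fifth of the chord, so this is second inversion (figured bass 4/3).

D# minor seventh, second inversion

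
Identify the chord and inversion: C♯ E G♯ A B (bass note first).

A major ninth, first inversion

Reducing to letter names: C#, E, G#, A, B. These stack in thirds as A–C#–E–G#–B — an A major ninth chord.
With the third (C#) in the bass, the chord is in first inversion.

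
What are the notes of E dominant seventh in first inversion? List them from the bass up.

G#, B, D, E

Spelling E dominant seventh: E–G#–B–D. In first inversion the third is bass, giving G#, B, D, E from the bottom.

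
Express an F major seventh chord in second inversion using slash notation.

Fmaj7/C

Second inversion of F major seventh has the fifth (C) in the bass. As a slash chord: Fmaj7/C.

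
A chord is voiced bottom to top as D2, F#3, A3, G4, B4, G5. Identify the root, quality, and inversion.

The pitch classes D, F#, A, G, B arrange in thirds as G–B–D–F#–A: a G major ninth chord.
With the fifth (D) in the bass, the chord is in second inversion.

G major ninth, second inversion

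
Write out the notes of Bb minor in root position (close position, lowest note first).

The chord tones are Bb–Db–F. With the root (Bb) lowest for root position: Bb, Db, F.

Bb, Db, F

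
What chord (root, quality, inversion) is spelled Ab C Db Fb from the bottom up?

The distinct note names are Ab, C, Db, Fb. Stacked in thirds they read Db–Fb–Ab–C, which is a minor-major seventh chord on Db.
The lowest note is Ab, the fifth of the chord, so this is second inversion (figured bass 4/3).

Db minor-major seventh, second inversion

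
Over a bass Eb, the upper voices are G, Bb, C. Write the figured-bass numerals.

The notes Eb, G, Bb, C stack in thirds as C–Eb–G–Bb — a C minor seventh chord. The bass Eb is the third, so this is first inversion: figured 6/5.

6/5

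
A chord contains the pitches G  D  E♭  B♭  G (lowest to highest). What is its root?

Eb

G, D, Eb, Bb are the tones of an Eb major seventh chord (Eb–G–Bb–D), making Eb the root.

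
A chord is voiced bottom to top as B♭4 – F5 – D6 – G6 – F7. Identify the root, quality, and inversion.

G minor seventh, first inversion

Reducing to letter names: Bb, F, D, G. These stack in thirds as G–Bb–D–F — a G minor seventh chord.
The lowest note is Bb, the third of the chord, so this is first inversion (figured bass 6/5).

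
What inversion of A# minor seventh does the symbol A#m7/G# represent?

third inversion

A#m7/G# means A# minor seventh with G# in the bass. G# is the seventh of A# minor seventh (A#–C#–E#–G#), so this is third inversion.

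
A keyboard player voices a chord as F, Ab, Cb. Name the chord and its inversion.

The pitch classes F, Ab, Cb arrange in thirds as F–Ab–Cb: an F diminished triad.
The lowest note is F, the root of the chord, so this is root position (figured bass 5/3).

F diminished, root position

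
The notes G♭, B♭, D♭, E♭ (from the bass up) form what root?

Eb

Reordering Gb, Bb, Db, Eb into stacked thirds gives Eb–Gb–Bb–Db; the bottom of that stack, Eb, is the root.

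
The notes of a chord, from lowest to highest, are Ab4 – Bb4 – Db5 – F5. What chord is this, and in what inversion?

Bb minor seventh, third inversion

The distinct note names are Ab, Bb, Db, F. Stacked in thirds they read Bb–Db–F–Ab, which is a minor seventh chord on Bb.
With the seventh (Ab) in the bass, the chord is in third inversion (figured bass 4/2).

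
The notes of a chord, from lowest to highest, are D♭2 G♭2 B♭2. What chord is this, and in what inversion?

Reducing to letter names: Db, Gb, Bb. These stack in thirds as Gb–Bb–Db — a Gb major triad.
Db is the fifth of Gb major; fifth in the bass means second inversion (figured bass 6/4).

Gb major, second inversion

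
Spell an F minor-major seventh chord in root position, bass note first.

Spelling F minor-major seventh: F–Ab–C–E. In root position the root is bass, giving F, Ab, C, E from the bottom.

F, Ab, C, E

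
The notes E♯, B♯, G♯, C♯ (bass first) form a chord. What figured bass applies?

6/5

The notes E#, B#, G#, C# stack in thirds as C#–E#–G#–B# — a C# major seventh chord. The bass E# is the third, so this is first inversion: figured 6/5.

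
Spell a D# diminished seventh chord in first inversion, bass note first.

F#, A, C, D#

D# diminished seventh is D#–F#–A–C. First inversion puts the third (F#) in the bass, with the remaining tones above: F#, A, C, D#.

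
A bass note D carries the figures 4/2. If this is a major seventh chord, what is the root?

The figures 4/2 mean the seventh of the chord is in the bass. If D is the seventh of a major seventh chord, the root is Eb (chord tones Eb–G–Bb–D).

Eb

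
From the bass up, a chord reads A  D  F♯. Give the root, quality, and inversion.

Reducing to letter names: A, D, F#. These stack in thirds as D–F#–A — a D major triad.
The lowest note is A, the fifth of the chord, so this is second inversion (figured bass 6/4).

D major, second inversion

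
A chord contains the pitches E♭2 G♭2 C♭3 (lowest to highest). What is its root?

Cb

Eb, Gb, Cb are the tones of a Cb major triad (Cb–Eb–Gb), making Cb the root.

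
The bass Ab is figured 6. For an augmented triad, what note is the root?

Fb

The figures 6 mean the third of the chord is in the bass. If Ab is the third of an augmented triad, the root is Fb (chord tones Fb–Ab–C).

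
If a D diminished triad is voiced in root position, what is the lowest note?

The root of D diminished (D–F–Ab) is D; that is the bass in root position.

D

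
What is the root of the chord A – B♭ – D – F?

The distinct letter names are A, Bb, D, F. Arranged as a stack of thirds they read Bb–D–F–A, so Bb is the root (a Bb major seventh chord).

Bb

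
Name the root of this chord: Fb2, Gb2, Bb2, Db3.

The distinct letter names are Fb, Gb, Bb, Db. Arranged as a stack of thirds they read Gb–Bb–Db–Fb, so Gb is the root (a Gb dominant seventh chord).

Gb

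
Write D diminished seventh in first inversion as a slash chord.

First inversion of D diminished seventh has the third (F) in the bass. As a slash chord: Ddim7/F.

Ddim7/F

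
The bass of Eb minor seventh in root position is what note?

The root of Eb minor seventh (Eb–Gb–Bb–Db) is Eb; that is the bass in root position.

Eb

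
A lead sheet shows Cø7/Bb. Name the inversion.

Cø7/Bb means C half-diminished seventh with Bb in the bass. Bb is the seventh of C half-diminished seventh (C–Eb–Gb–Bb), so this is third inversion.

third inversion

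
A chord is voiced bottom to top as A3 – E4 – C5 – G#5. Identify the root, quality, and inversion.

A minor-major seventh, root position

Reducing to letter names: A, E, C, G#. These stack in thirds as A–C–E–G# — an A minor-major seventh chord.
The lowest note is A, the root of the chord, so this is root position (figured bass 7).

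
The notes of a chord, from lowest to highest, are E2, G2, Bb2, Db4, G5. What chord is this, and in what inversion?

The distinct note names are E, G, Bb, Db. Stacked in thirds they read E–G–Bb–Db, which is a diminished seventh chord on E.
With the root (E) in the bass, the chord is in root position (figured bass 7).

E diminished seventh, root position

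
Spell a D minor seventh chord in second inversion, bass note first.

A, C, D, F

Spelling D minor seventh: D–F–A–C. In second inversion the fifth is bass, giving A, C, D, F from the bottom.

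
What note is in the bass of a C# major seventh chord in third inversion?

B#

The seventh of C# major seventh (C#–E#–G#–B#) is B#; that is the bass in third inversion.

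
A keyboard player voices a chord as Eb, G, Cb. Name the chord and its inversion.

Cb augmented, first inversion

Reducing to letter names: Eb, G, Cb. These stack in thirds as Cb–Eb–G — a Cb augmented triad.
Eb is the third of Cb augmented; third in the bass means first inversion (figured bass 6).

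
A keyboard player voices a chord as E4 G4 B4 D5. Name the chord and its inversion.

E minor seventh, root position

Reducing to letter names: E, G, B, D. These stack in thirds as E–G–B–D — an E minor seventh chord.
With the root (E) in the bass, the chord is in root position (figured bass 7).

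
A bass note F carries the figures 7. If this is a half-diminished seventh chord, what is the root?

F

The figures 7 mean the root of the chord is in the bass. If F is the root of a half-diminished seventh chord, the root is F (chord tones F–Ab–Cb–Eb).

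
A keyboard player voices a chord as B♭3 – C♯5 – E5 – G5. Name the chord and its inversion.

C# diminished seventh, third inversion

Reducing to letter names: Bb, C#, E, G. These stack in thirds as C#–E–G–Bb — a C# diminished seventh chord.
With the seventh (Bb) in the bass, the chord is in third inversion (figured bass 4/2).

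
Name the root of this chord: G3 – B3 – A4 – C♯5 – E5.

G, B, A, C#, E are the tones of an A dominant ninth chord (A–C#–E–G–B), making A the root.

A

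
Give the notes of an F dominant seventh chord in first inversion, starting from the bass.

F dominant seventh is F–A–C–Eb. First inversion puts the third (A) in the bass, with the remaining tones above: A, C, Eb, F.

A, C, Eb, F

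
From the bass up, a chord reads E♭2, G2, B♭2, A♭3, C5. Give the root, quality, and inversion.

The pitch classes Eb, G, Bb, Ab, C arrange in thirds as Ab–C–Eb–G–Bb: an Ab major ninth chord.
The lowest note is Eb, the fifth of the chord, so this is second inversion.

Ab major ninth, second inversion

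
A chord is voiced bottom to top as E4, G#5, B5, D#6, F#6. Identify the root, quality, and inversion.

Reducing to letter names: E, G#, B, D#, F#. These stack in thirds as E–G#–B–D#–F# — an E major ninth chord.
E is the root of E major ninth; root in the bass means root position.

E major ninth, root position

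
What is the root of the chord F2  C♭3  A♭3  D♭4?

Db

The distinct letter names are F, Cb, Ab, Db. Arranged as a stack of thirds they read Db–F–Ab–Cb, so Db is the root (a Db dominant seventh chord).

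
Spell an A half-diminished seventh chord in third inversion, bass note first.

The chord tones are A–C–Eb–G. With the seventh (G) lowest for third inversion: G, A, C, Eb.

G, A, C, Eb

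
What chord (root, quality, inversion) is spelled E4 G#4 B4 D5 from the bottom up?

The distinct note names are E, G#, B, D. Stacked in thirds they read E–G#–B–D, which is a dominant seventh chord on E.
With the root (E) in the bass, the chord is in root position (figured bass 7).

E dominant seventh, root position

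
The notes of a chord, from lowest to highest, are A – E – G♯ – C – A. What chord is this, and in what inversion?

Reducing to letter names: A, E, G#, C. These stack in thirds as A–C–E–G# — an A minor-major seventh chord.
With the root (A) in the bass, the chord is in root position (figured bass 7).

A minor-major seventh, root position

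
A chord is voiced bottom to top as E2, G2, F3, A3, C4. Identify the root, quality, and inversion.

Reducing to letter names: E, G, F, A, C. These stack in thirds as F–A–C–E–G — an F major ninth chord.
E is the seventh of F major ninth; seventh in the bass means third inversion.

F major ninth, third inversion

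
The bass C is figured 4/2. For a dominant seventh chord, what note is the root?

D

The figures 4/2 mean the seventh of the chord is in the bass. If C is the seventh of a dominant seventh chord, the root is D (chord tones D–F#–A–C).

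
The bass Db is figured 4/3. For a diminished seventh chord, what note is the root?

G

The figures 4/3 mean the fifth of the chord is in the bass. If Db is the fifth of a diminished seventh chord, the root is G (chord tones G–Bb–Db–Fb).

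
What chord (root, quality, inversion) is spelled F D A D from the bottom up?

D minor, first inversion

The pitch classes F, D, A arrange in thirds as D–F–A: a D minor triad.
The lowest note is F, the third of the chord, so this is first inversion (figured bass 6).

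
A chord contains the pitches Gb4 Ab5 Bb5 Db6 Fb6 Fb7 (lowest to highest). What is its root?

Gb

The distinct letter names are Gb, Ab, Bb, Db, Fb. Arranged as a stack of thirds they read Gb–Bb–Db–Fb–Ab, so Gb is the root (a Gb dominant ninth chord).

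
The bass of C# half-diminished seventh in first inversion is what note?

C# half-diminished seventh is C#–E–G–B. First inversion places the third in the bass: E.

E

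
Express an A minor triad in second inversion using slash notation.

Am/E

Second inversion of A minor has the fifth (E) in the bass. As a slash chord: Am/E.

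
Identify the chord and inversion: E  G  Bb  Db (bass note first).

The pitch classes E, G, Bb, Db arrange in thirds as E–G–Bb–Db: an E diminished seventh chord.
The lowest note is E, the root of the chord, so this is root position (figured bass 7).

E diminished seventh, root position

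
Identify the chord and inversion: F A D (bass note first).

The distinct note names are F, A, D. Stacked in thirds they read D–F–A, which is a minor triad on D.
With the third (F) in the bass, the chord is in first inversion (figured bass 6).

D minor, first inversion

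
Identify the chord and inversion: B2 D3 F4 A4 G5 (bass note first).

G dominant ninth, first inversion

Reducing to letter names: B, D, F, A, G. These stack in thirds as G–B–D–F–A — a G dominant ninth chord.
With the third (B) in the bass, the chord is in first inversion.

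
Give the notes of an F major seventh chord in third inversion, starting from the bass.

Spelling F major seventh: F–A–C–E. In third inversion the seventh is bass, giving E, F, A, C from the bottom.

E, F, A, C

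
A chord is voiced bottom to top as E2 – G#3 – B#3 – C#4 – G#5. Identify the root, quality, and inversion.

C# minor-major seventh, first inversion

Reducing to letter names: E, G#, B#, C#. These stack in thirds as C#–E–G#–B# — a C# minor-major seventh chord.
With the third (E) in the bass, the chord is in first inversion (figured bass 6/5).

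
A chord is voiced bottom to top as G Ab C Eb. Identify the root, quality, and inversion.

Ab major seventh, third inversion

The pitch classes G, Ab, C, Eb arrange in thirds as Ab–C–Eb–G: an Ab major seventh chord.
The lowest note is G, the seventh of the chord, so this is third inversion (figured bass 4/2).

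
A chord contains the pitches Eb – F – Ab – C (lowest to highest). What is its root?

F

The distinct letter names are Eb, F, Ab, C. Arranged as a stack of thirds they read F–Ab–C–Eb, so F is the root (an F minor seventh chord).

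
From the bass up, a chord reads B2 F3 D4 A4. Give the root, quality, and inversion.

The distinct note names are B, F, D, A. Stacked in thirds they read B–D–F–A, which is a half-diminished seventh chord on B.
The lowest note is B, the root of the chord, so this is root position (figured bass 7).

B half-diminished seventh, root position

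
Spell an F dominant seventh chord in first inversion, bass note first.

A, C, Eb, F

F dominant seventh is F–A–C–Eb. First inversion puts the third (A) in the bass, with the remaining tones above: A, C, Eb, F.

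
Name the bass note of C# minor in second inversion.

C# minor is C#–E–G#. Second inversion places the fifth in the bass: G#.

G#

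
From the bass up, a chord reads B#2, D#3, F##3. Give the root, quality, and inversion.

The pitch classes B#, D#, F## arrange in thirds as B#–D#–F##: a B# minor triad.
With the root (B#) in the bass, the chord is in root position (figured bass 5/3).

B# minor, root position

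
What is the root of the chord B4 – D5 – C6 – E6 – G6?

C

The distinct letter names are B, D, C, E, G. Arranged as a stack of thirds they read C–E–G–B–D, so C is the root (a C major ninth chord).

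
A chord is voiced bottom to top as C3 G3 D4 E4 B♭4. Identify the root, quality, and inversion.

C dominant ninth, root position

Reducing to letter names: C, G, D, E, Bb. These stack in thirds as C–E–G–Bb–D — a C dominant ninth chord.
C is the root of C dominant ninth; root in the bass means root position.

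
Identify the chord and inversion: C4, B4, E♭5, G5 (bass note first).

C minor-major seventh, root position

Reducing to letter names: C, B, Eb, G. These stack in thirds as C–Eb–G–B — a C minor-major seventh chord.
The lowest note is C, the root of the chord, so this is root position (figured bass 7).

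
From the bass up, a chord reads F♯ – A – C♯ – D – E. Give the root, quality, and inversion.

D major ninth, first inversion

The distinct note names are F#, A, C#, D, E. Stacked in thirds they read D–F#–A–C#–E, which is a major ninth chord on D.
The lowest note is F#, the third of the chord, so this is first inversion.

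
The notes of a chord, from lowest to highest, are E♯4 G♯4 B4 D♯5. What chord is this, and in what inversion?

E# half-diminished seventh, root position

The pitch classes E#, G#, B, D# arrange in thirds as E#–G#–B–D#: an E# half-diminished seventh chord.
With the root (E#) in the bass, the chord is in root position (figured bass 7).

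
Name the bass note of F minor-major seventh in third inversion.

E

The seventh of F minor-major seventh (F–Ab–C–E) is E; that is the bass in third inversion.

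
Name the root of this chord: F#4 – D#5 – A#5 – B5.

F#, D#, A#, B are the tones of a B major seventh chord (B–D#–F#–A#), making B the root.

B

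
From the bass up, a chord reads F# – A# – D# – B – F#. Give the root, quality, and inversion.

B major seventh, second inversion

The distinct note names are F#, A#, D#, B. Stacked in thirds they read B–D#–F#–A#, which is a major seventh chord on B.
With the fifth (F#) in the bass, the chord is in second inversion (figured bass 4/3).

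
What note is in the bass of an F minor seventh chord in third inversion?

In third inversion the seventh is lowest. For F minor seventh (F–Ab–C–Eb) that is Eb.

Eb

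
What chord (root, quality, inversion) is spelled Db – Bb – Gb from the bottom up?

The distinct note names are Db, Bb, Gb. Stacked in thirds they read Gb–Bb–Db, which is a major triad on Gb.
With the fifth (Db) in the bass, the chord is in second inversion (figured bass 6/4).

Gb major, second inversion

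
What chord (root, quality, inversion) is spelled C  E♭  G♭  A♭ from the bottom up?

Ab dominant seventh, first inversion

Reducing to letter names: C, Eb, Gb, Ab. These stack in thirds as Ab–C–Eb–Gb — an Ab dominant seventh chord.
The lowest note is C, the third of the chord, so this is first inversion (figured bass 6/5).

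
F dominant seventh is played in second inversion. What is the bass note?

C

In second inversion the fifth is lowest. For F dominant seventh (F–A–C–Eb) that is C.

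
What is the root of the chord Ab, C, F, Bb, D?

Bb

Ab, C, F, Bb, D are the tones of a Bb dominant ninth chord (Bb–D–F–Ab–C), making Bb the root.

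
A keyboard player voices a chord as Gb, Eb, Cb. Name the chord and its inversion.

The distinct note names are Gb, Eb, Cb. Stacked in thirds they read Cb–Eb–Gb, which is a major triad on Cb.
With the fifth (Gb) in the bass, the chord is in second inversion (figured bass 6/4).

Cb major, second inversion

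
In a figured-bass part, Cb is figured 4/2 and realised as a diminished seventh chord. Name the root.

The figures 4/2 mean the seventh of the chord is in the bass. If Cb is the seventh of a diminished seventh chord, the root is D (chord tones D–F–Ab–Cb).

D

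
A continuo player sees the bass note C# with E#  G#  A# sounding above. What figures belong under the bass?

The notes C#, E#, G#, A# stack in thirds as A#–C#–E#–G# — an A# minor seventh chord. The bass C# is the third, so this is first inversion: figured 6/5.

6/5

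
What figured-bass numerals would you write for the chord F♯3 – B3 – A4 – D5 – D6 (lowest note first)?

4/3

The notes F#, B, A, D stack in thirds as B–D–F#–A — a B minor seventh chord. The bass F# is the fifth, so this is second inversion: figured 4/3.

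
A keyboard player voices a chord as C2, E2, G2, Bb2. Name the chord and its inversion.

The pitch classes C, E, G, Bb arrange in thirds as C–E–G–Bb: a C dominant seventh chord.
The lowest note is C, the root of the chord, so this is root position (figured bass 7).

C dominant seventh, root position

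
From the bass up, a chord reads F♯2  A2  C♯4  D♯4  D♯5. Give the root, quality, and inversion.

D# half-diminished seventh, first inversion

The pitch classes F#, A, C#, D# arrange in thirds as D#–F#–A–C#: a D# half-diminished seventh chord.
The lowest note is F#, the third of the chord, so this is first inversion (figured bass 6/5).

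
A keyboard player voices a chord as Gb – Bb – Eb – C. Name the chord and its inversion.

The distinct note names are Gb, Bb, Eb, C. Stacked in thirds they read C–Eb–Gb–Bb, which is a half-diminished seventh chord on C.
Gb is the fifth of C half-diminished seventh; fifth in the bass means second inversion (figured bass 4/3).

C half-diminished seventh, second inversion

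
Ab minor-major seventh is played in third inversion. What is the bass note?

Ab minor-major seventh is Ab–Cb–Eb–G. Third inversion places the seventh in the bass: G.

G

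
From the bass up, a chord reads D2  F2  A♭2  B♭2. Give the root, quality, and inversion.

The distinct note names are D, F, Ab, Bb. Stacked in thirds they read Bb–D–F–Ab, which is a dominant seventh chord on Bb.
D is the third of Bb dominant seventh; third in the bass means first inversion (figured bass 6/5).

Bb dominant seventh, first inversion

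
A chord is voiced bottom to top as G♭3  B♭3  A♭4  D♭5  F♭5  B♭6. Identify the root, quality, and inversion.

The pitch classes Gb, Bb, Ab, Db, Fb arrange in thirds as Gb–Bb–Db–Fb–Ab: a Gb dominant ninth chord.
The lowest note is Gb, the root of the chord, so this is root position.

Gb dominant ninth, root position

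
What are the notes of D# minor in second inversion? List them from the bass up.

Spelling D# minor: D#–F#–A#. In second inversion the fifth is bass, giving A#, D#, F# from the bottom.

A#, D#, F#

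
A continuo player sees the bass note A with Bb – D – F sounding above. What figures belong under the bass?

The notes A, Bb, D, F stack in thirds as Bb–D–F–A — a Bb major seventh chord. The bass A is the seventh, so this is third inversion: figured 4/2.

4/2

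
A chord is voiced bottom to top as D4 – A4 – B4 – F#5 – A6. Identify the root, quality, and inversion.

B minor seventh, first inversion

The pitch classes D, A, B, F# arrange in thirds as B–D–F#–A: a B minor seventh chord.
With the third (D) in the bass, the chord is in first inversion (figured bass 6/5).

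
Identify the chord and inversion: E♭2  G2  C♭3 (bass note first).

The pitch classes Eb, G, Cb arrange in thirds as Cb–Eb–G: a Cb augmented triad.
With the third (Eb) in the bass, the chord is in first inversion (figured bass 6).

Cb augmented, first inversion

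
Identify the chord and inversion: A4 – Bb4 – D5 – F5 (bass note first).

Bb major seventh, third inversion

Reducing to letter names: A, Bb, D, F. These stack in thirds as Bb–D–F–A — a Bb major seventh chord.
With the seventh (A) in the bass, the chord is in third inversion (figured bass 4/2).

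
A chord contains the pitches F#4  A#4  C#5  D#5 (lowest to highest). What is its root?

D#

Reordering F#, A#, C#, D# into stacked thirds gives D#–F#–A#–C#; the bottom of that stack, D#, is the root.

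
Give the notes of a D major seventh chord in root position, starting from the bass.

D, F#, A, C#

The chord tones are D–F#–A–C#. With the root (D) lowest for root position: D, F#, A, C#.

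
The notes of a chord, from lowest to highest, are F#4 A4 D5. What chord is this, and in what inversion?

D major, first inversion

The pitch classes F#, A, D arrange in thirds as D–F#–A: a D major triad.
With the third (F#) in the bass, the chord is in first inversion (figured bass 6).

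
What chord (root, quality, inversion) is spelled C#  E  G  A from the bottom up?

The distinct note names are C#, E, G, A. Stacked in thirds they read A–C#–E–G, which is a dominant seventh chord on A.
C# is the third of A dominant seventh; third in the bass means first inversion (figured bass 6/5).

A dominant seventh, first inversion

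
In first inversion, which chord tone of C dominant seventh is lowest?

C dominant seventh is C–E–G–Bb. First inversion places the third in the bass: E.

E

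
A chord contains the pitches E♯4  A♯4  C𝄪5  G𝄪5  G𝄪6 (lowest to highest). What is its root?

A#

E#, A#, C##, G## are the tones of an A# major seventh chord (A#–C##–E#–G##), making A# the root.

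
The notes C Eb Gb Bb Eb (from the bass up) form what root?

C

C, Eb, Gb, Bb are the tones of a C half-diminished seventh chord (C–Eb–Gb–Bb), making C the root.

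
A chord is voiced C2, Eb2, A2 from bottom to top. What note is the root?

C, Eb, A are the tones of an A diminished triad (A–C–Eb), making A the root.

A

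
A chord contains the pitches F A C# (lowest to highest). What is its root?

F, A, C# are the tones of an F augmented triad (F–A–C#), making F the root.

F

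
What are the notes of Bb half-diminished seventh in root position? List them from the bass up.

Spelling Bb half-diminished seventh: Bb–Db–Fb–Ab. In root position the root is bass, giving Bb, Db, Fb, Ab from the bottom.

Bb, Db, Fb, Ab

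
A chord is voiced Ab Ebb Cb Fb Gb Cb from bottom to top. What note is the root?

Reordering Ab, Ebb, Cb, Fb, Gb into stacked thirds gives Fb–Ab–Cb–Ebb–Gb; the bottom of that stack, Fb, is the root.

Fb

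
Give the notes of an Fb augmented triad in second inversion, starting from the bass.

C, Fb, Ab

Fb augmented is Fb–Ab–C. Second inversion puts the fifth (C) in the bass, with the remaining tones above: C, Fb, Ab.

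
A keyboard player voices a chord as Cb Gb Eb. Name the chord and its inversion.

Cb major, root position

Reducing to letter names: Cb, Gb, Eb. These stack in thirds as Cb–Eb–Gb — a Cb major triad.
With the root (Cb) in the bass, the chord is in root position (figured bass 5/3).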